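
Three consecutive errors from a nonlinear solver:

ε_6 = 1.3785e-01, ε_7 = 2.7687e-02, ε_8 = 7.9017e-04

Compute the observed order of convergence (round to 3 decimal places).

p ≈ ln(ε_8/ε_7) / ln(ε_7/ε_6)
  = ln(7.9017e-04/2.7687e-02) / ln(2.7687e-02/1.3785e-01)
  = ln(0.0285394) / ln(0.200849)
  = -3.556470 / -1.605202 ≈ 2.215590

2.216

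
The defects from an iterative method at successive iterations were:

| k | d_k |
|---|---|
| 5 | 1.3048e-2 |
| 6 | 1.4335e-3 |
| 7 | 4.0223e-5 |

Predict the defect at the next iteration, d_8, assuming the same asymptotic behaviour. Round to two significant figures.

First estimate the order: p ≈ ln(d_7/d_6) / ln(d_6/d_5) = ln(4.0223e-5/1.4335e-3)/ln(1.4335e-3/1.3048e-2) = ln(0.0280593)/ln(0.109864) ≈ 1.6180.
Then d_8 ≈ d_7·(d_7/d_6)^p = 4.0223e-5·(0.0280593)^1.6180 = 4.0223e-5·0.0030831 ≈ 1.24e-07.

1.2e-7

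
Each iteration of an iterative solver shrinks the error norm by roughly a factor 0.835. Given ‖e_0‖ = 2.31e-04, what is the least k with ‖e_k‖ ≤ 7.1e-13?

After k steps, ‖e_k‖ ≈ 2.31e-04·0.835^k.
Need 0.835^k ≤ 7.1e-13/2.31e-04 = 3.07359e-09.
k ≥ ln(3.07359e-09)/ln(0.835) = -19.6004/-0.18032 = 108.698.
Smallest integer k = 109.

109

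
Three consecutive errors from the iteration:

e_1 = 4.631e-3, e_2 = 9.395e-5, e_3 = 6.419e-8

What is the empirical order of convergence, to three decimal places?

1.870

p ≈ ln(e_3/e_2) / ln(e_2/e_1)
  = ln(6.419e-8/9.395e-5) / ln(9.395e-5/4.631e-3)
  = ln(0.000683236) / ln(0.0202872)
  = -7.288670 / -3.897765 ≈ 1.869961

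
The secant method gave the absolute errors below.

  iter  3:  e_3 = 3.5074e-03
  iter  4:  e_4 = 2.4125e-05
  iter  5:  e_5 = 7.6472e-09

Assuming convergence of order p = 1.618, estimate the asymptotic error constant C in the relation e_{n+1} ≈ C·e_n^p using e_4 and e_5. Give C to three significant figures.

C ≈ e_5 / e_4^1.618
  = 7.6472e-09 / (2.4125e-05)^1.618
  = 7.6472e-09 / 3.37934e-08 ≈ 0.22629

0.226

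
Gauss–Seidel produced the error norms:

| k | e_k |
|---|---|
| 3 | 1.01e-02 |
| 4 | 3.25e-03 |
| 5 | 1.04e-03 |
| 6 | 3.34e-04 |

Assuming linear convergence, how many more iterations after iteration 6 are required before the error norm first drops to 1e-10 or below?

Rate ρ ≈ e_6/e_5 = 3.34e-04/1.04e-03 = 0.3212.
After j more steps, e_{6+j} ≈ 3.34e-04·ρ^j; need ρ^j ≤ 1e-10/3.34e-04 = 2.99401e-07.
j ≥ ln(2.99401e-07)/ln(0.3212) = -15.0215/-1.13569 = 13.227.
So 14 more iterations are needed.

14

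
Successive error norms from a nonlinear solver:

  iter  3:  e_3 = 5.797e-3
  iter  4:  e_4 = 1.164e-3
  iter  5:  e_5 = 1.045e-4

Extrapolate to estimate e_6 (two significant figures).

First estimate the order: p ≈ ln(e_5/e_4) / ln(e_4/e_3) = ln(1.045e-4/1.164e-3)/ln(1.164e-3/5.797e-3) = ln(0.0897766)/ln(0.200794) ≈ 1.5014.
Then e_6 ≈ e_5·(e_5/e_4)^p = 1.045e-4·(0.0897766)^1.5014 = 1.045e-4·0.0268089 ≈ 2.802e-06.

2.8e-6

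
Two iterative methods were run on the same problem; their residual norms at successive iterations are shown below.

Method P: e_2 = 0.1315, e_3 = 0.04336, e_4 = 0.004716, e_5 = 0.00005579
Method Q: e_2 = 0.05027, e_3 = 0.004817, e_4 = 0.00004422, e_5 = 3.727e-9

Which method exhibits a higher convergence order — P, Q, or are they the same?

same

Method P: p ≈ ln(0.00005579/0.004716)/ln(0.004716/0.04336) ≈ 2.00.
Method Q: p ≈ ln(3.727e-9/0.00004422)/ln(0.00004422/0.004817) ≈ 2.00.
Both orders ≈ 2.0 — effectively the same.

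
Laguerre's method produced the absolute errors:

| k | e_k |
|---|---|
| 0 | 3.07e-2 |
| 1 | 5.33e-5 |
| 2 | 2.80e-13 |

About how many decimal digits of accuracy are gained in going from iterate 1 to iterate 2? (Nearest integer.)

Digits gained ≈ log₁₀(e_1/e_2) = log₁₀(5.33e-5/2.80e-13) = log₁₀(1.90357e+08) ≈ 8.280.

8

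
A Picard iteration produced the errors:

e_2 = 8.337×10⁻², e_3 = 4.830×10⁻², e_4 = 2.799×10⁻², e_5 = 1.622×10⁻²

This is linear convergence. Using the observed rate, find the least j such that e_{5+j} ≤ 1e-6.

Rate ρ ≈ e_5/e_4 = 1.622×10⁻²/2.799×10⁻² = 0.5795.
After j more steps, e_{5+j} ≈ 1.622×10⁻²·ρ^j; need ρ^j ≤ 1e-6/1.622×10⁻² = 6.16523e-05.
j ≥ ln(6.16523e-05)/ln(0.5795) = -9.6940/-0.54559 = 17.768.
So 18 more iterations are needed.

18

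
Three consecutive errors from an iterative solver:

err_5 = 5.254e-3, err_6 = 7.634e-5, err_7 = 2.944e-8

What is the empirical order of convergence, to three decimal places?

p ≈ ln(err_7/err_6) / ln(err_6/err_5)
  = ln(2.944e-8/7.634e-5) / ln(7.634e-5/5.254e-3)
  = ln(0.000385643) / ln(0.0145299)
  = -7.860598 / -4.231547 ≈ 1.857618

1.858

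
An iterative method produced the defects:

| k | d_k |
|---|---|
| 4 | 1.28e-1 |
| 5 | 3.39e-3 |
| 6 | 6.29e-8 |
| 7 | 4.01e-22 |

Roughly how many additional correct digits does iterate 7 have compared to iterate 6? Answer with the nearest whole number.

Digits gained ≈ log₁₀(d_6/d_7) = log₁₀(6.29e-8/4.01e-22) = log₁₀(1.56858e+14) ≈ 14.196.

14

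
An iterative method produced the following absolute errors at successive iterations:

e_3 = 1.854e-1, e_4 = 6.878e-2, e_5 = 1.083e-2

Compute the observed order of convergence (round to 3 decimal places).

p ≈ ln(e_5/e_4) / ln(e_4/e_3)
  = ln(1.083e-2/6.878e-2) / ln(6.878e-2/1.854e-1)
  = ln(0.157459) / ln(0.370982)
  = -1.848590 / -0.991602 ≈ 1.864246

1.864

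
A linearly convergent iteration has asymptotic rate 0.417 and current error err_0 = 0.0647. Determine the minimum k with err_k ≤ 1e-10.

24

After k steps, err_k ≈ 0.0647·0.417^k.
Need 0.417^k ≤ 1e-10/0.0647 = 1.5456e-09.
k ≥ ln(1.5456e-09)/ln(0.417) = -20.2879/-0.87467 = 23.195.
Smallest integer k = 24.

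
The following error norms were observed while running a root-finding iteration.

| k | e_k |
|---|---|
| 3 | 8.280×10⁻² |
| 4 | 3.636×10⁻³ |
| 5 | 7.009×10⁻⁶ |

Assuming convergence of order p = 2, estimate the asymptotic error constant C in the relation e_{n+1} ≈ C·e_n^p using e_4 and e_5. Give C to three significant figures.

C ≈ e_5 / e_4^2
  = 7.009×10⁻⁶ / (3.636×10⁻³)^2
  = 7.009×10⁻⁶ / 1.32205e-05 ≈ 0.53016

0.530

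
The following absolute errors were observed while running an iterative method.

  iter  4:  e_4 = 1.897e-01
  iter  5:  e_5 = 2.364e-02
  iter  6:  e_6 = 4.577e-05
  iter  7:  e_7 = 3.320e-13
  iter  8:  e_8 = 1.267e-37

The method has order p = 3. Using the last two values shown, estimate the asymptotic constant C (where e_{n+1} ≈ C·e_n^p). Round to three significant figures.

3.46

C ≈ e_8 / e_7^3
  = 1.267e-37 / (3.320e-13)^3
  = 1.267e-37 / 3.65944e-38 ≈ 3.4623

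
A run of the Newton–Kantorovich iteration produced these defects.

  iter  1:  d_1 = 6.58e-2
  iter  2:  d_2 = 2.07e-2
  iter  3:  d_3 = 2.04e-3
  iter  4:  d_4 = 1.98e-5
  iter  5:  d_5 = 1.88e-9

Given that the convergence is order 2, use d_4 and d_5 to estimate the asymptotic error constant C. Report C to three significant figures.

4.80

C ≈ d_5 / d_4^2
  = 1.88e-9 / (1.98e-5)^2
  = 1.88e-9 / 3.9204e-10 ≈ 4.7954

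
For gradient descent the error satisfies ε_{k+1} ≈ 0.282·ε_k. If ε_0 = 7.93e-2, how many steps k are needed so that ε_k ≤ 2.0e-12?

After k steps, ε_k ≈ 7.93e-2·0.282^k.
Need 0.282^k ≤ 2.0e-12/7.93e-2 = 2.52207e-11.
k ≥ ln(2.52207e-11)/ln(0.282) = -24.4034/-1.26585 = 19.278.
Smallest integer k = 20.

20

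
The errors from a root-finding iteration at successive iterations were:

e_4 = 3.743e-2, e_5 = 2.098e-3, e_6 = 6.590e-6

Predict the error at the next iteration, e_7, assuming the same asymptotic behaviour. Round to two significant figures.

First estimate the order: p ≈ ln(e_6/e_5) / ln(e_5/e_4) = ln(6.590e-6/2.098e-3)/ln(2.098e-3/3.743e-2) = ln(0.00314109)/ln(0.0560513) ≈ 2.0001.
Then e_7 ≈ e_6·(e_6/e_5)^p = 6.590e-6·(0.00314109)^2.0001 = 6.590e-6·9.86076e-06 ≈ 6.498e-11.

6.5e-11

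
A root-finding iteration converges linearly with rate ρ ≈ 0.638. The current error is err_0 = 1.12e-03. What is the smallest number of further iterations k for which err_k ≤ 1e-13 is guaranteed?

After k steps, err_k ≈ 1.12e-03·0.638^k.
Need 0.638^k ≤ 1e-13/1.12e-03 = 8.92857e-11.
k ≥ ln(8.92857e-11)/ln(0.638) = -23.1392/-0.44942 = 51.487.
Smallest integer k = 52.

52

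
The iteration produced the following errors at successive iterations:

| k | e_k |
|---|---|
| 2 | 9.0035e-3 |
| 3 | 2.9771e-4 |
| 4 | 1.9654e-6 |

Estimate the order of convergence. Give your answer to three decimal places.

1.473

p ≈ ln(e_4/e_3) / ln(e_3/e_2)
  = ln(1.9654e-6/2.9771e-4) / ln(2.9771e-4/9.0035e-3)
  = ln(0.00660173) / ln(0.033066)
  = -5.020424 / -3.409250 ≈ 1.472589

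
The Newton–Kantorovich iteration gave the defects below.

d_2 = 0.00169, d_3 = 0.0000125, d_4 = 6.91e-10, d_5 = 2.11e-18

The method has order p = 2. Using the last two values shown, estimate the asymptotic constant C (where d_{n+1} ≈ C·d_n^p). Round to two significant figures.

4.4

C ≈ d_5 / d_4^2
  = 2.11e-18 / (6.91e-10)^2
  = 2.11e-18 / 4.77481e-19 ≈ 4.419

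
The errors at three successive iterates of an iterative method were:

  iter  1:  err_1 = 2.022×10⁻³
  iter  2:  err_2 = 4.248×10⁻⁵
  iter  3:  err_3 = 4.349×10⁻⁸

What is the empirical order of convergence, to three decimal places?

p ≈ ln(err_3/err_2) / ln(err_2/err_1)
  = ln(4.349×10⁻⁸/4.248×10⁻⁵) / ln(4.248×10⁻⁵/2.022×10⁻³)
  = ln(0.00102378) / ln(0.0210089)
  = -6.884254 / -3.862809 ≈ 1.782189

1.782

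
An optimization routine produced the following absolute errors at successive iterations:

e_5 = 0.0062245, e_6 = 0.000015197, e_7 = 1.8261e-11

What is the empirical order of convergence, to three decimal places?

2.266

p ≈ ln(e_7/e_6) / ln(e_6/e_5)
  = ln(1.8261e-11/0.000015197) / ln(0.000015197/0.0062245)
  = ln(1.20162e-06) / ln(0.00244148)
  = -13.631840 / -6.015151 ≈ 2.266251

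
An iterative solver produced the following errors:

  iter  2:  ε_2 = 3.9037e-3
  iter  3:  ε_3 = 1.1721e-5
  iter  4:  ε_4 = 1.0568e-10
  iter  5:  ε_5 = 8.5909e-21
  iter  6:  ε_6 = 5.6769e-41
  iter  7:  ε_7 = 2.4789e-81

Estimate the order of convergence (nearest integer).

Consecutive ratios: ε_7/ε_6 = 2.4789e-81/5.6769e-41 = 4.36664e-41, ε_6/ε_5 = 5.6769e-41/8.5909e-21 = 6.60804e-21.
p ≈ ln(4.36664e-41)/ln(6.60804e-21) = -92.9320/-46.4660 ≈ 2.00.
So the convergence is quadratic (order 2).

2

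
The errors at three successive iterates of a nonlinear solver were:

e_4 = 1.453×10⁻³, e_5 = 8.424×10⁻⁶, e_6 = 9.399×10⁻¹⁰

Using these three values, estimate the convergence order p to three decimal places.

1.767

p ≈ ln(e_6/e_5) / ln(e_5/e_4)
  = ln(9.399×10⁻¹⁰/8.424×10⁻⁶) / ln(8.424×10⁻⁶/1.453×10⁻³)
  = ln(0.000111574) / ln(0.00579766)
  = -9.100823 / -5.150301 ≈ 1.767047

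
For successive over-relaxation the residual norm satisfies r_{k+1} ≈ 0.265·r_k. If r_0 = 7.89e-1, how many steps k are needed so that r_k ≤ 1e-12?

21

After k steps, r_k ≈ 7.89e-1·0.265^k.
Need 0.265^k ≤ 1e-12/7.89e-1 = 1.26743e-12.
k ≥ ln(1.26743e-12)/ln(0.265) = -27.3940/-1.32803 = 20.628.
Smallest integer k = 21.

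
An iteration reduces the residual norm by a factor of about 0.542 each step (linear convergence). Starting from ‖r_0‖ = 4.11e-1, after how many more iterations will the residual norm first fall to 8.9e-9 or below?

29

After k steps, ‖r_k‖ ≈ 4.11e-1·0.542^k.
Need 0.542^k ≤ 8.9e-9/4.11e-1 = 2.16545e-08.
k ≥ ln(2.16545e-08)/ln(0.542) = -17.6481/-0.61249 = 28.814.
Smallest integer k = 29.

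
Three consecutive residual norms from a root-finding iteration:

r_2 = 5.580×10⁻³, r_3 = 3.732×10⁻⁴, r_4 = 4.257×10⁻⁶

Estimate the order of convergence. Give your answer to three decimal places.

1.654

p ≈ ln(r_4/r_3) / ln(r_3/r_2)
  = ln(4.257×10⁻⁶/3.732×10⁻⁴) / ln(3.732×10⁻⁴/5.580×10⁻³)
  = ln(0.0114068) / ln(0.0668817)
  = -4.473546 / -2.704830 ≈ 1.653910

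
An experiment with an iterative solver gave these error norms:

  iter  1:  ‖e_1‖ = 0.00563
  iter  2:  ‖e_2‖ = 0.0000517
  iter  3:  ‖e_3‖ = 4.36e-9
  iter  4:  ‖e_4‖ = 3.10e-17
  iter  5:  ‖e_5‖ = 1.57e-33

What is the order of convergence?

2

Consecutive ratios: ‖e_5‖/‖e_4‖ = 1.57e-33/3.10e-17 = 5.06452e-17, ‖e_4‖/‖e_3‖ = 3.10e-17/4.36e-9 = 7.11009e-09.
p ≈ ln(5.06452e-17)/ln(7.11009e-09) = -37.5217/-18.7618 ≈ 2.00.
So the convergence is quadratic (order 2).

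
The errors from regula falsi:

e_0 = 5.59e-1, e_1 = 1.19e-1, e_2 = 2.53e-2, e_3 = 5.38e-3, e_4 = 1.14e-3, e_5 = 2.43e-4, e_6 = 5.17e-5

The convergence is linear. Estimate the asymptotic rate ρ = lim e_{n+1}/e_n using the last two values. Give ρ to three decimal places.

ρ ≈ e_6/e_5 = 5.17e-5/2.43e-4 = 0.21276

0.213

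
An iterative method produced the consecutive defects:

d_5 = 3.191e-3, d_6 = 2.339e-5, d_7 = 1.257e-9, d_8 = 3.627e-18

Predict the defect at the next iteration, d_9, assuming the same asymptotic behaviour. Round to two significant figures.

3.0e-35

First estimate the order: p ≈ ln(d_8/d_7) / ln(d_7/d_6) = ln(3.627e-18/1.257e-9)/ln(1.257e-9/2.339e-5) = ln(2.88544e-09)/ln(5.37409e-05) ≈ 2.0001.
Then d_9 ≈ d_8·(d_8/d_7)^p = 3.627e-18·(2.88544e-09)^2.0001 = 3.627e-18·8.30941e-18 ≈ 3.014e-35.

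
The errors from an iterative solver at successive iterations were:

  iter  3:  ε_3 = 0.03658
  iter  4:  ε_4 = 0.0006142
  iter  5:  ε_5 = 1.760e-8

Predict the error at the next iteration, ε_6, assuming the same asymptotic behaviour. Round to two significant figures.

First estimate the order: p ≈ ln(ε_5/ε_4) / ln(ε_4/ε_3) = ln(1.760e-8/0.0006142)/ln(0.0006142/0.03658) = ln(2.86552e-05)/ln(0.0167906) ≈ 2.5594.
Then ε_6 ≈ ε_5·(ε_5/ε_4)^p = 1.760e-8·(2.86552e-05)^2.5594 = 1.760e-8·2.36138e-12 ≈ 4.156e-20.

4.2e-20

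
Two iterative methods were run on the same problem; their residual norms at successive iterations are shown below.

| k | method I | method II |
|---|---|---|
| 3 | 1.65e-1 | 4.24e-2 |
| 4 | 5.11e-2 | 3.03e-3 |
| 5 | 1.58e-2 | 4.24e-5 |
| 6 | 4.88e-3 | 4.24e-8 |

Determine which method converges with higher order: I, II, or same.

II

Method I: p ≈ ln(4.88e-3/1.58e-2)/ln(1.58e-2/5.11e-2) ≈ 1.00.
Method II: p ≈ ln(4.24e-8/4.24e-5)/ln(4.24e-5/3.03e-3) ≈ 1.62.
Method II has the higher order (≈1.6 vs ≈1.0).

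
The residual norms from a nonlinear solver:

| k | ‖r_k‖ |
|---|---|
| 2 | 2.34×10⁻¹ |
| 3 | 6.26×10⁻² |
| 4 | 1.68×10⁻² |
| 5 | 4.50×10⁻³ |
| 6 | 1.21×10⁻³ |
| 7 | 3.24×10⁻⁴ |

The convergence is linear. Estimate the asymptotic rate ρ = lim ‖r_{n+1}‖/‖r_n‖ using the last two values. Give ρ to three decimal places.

ρ ≈ ‖r_7‖/‖r_6‖ = 3.24×10⁻⁴/1.21×10⁻³ = 0.26777

0.268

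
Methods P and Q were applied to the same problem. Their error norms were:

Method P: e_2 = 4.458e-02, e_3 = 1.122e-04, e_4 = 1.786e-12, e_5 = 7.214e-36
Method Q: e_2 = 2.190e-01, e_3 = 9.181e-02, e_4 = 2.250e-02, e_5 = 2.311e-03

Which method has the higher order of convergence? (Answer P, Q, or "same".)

Method P: p ≈ ln(7.214e-36/1.786e-12)/ln(1.786e-12/1.122e-04) ≈ 3.00.
Method Q: p ≈ ln(2.311e-03/2.250e-02)/ln(2.250e-02/9.181e-02) ≈ 1.62.
Method P has the higher order (≈3.0 vs ≈1.6).

P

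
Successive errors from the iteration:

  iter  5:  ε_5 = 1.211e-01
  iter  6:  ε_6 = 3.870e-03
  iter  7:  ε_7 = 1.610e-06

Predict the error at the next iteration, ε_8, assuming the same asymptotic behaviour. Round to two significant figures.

3.7e-14

First estimate the order: p ≈ ln(ε_7/ε_6) / ln(ε_6/ε_5) = ln(1.610e-06/3.870e-03)/ln(3.870e-03/1.211e-01) = ln(0.000416021)/ln(0.0319571) ≈ 2.2608.
Then ε_8 ≈ ε_7·(ε_7/ε_6)^p = 1.610e-06·(0.000416021)^2.2608 = 1.610e-06·2.27246e-08 ≈ 3.659e-14.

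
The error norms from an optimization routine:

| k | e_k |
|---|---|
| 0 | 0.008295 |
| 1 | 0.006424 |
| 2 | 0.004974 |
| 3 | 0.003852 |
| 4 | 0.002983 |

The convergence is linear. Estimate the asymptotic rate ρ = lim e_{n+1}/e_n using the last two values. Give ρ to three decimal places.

ρ ≈ e_4/e_3 = 0.002983/0.003852 = 0.77440

0.774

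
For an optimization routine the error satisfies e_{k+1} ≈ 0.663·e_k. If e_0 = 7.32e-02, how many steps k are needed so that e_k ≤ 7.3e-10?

After k steps, e_k ≈ 7.32e-02·0.663^k.
Need 0.663^k ≤ 7.3e-10/7.32e-02 = 9.97268e-09.
k ≥ ln(9.97268e-09)/ln(0.663) = -18.4234/-0.41098 = 44.828.
Smallest integer k = 45.

45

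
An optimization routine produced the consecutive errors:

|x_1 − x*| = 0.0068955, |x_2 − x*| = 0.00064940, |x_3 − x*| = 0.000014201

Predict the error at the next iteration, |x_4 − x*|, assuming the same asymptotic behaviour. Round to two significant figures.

2.9e-8

First estimate the order: p ≈ ln(|x_3 − x*|/|x_2 − x*|) / ln(|x_2 − x*|/|x_1 − x*|) = ln(0.000014201/0.00064940)/ln(0.00064940/0.0068955) = ln(0.0218679)/ln(0.0941774) ≈ 1.6180.
Then |x_4 − x*| ≈ |x_3 − x*|·(|x_3 − x*|/|x_2 − x*|)^p = 0.000014201·(0.0218679)^1.6180 = 0.000014201·0.00205972 ≈ 2.925e-08.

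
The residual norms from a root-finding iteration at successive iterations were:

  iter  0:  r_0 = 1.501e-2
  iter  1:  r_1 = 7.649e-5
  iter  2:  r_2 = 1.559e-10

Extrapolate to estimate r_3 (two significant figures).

1.2e-24

First estimate the order: p ≈ ln(r_2/r_1) / ln(r_1/r_0) = ln(1.559e-10/7.649e-5)/ln(7.649e-5/1.501e-2) = ln(2.03817e-06)/ln(0.00509594) ≈ 2.4820.
Then r_3 ≈ r_2·(r_2/r_1)^p = 1.559e-10·(2.03817e-06)^2.4820 = 1.559e-10·7.50818e-15 ≈ 1.171e-24.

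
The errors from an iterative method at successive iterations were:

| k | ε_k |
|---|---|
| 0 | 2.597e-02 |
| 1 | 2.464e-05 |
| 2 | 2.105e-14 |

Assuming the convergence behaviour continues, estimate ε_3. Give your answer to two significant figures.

1.3e-41

First estimate the order: p ≈ ln(ε_2/ε_1) / ln(ε_1/ε_0) = ln(2.105e-14/2.464e-05)/ln(2.464e-05/2.597e-02) = ln(8.54302e-10)/ln(0.000948787) ≈ 3.0000.
Then ε_3 ≈ ε_2·(ε_2/ε_1)^p = 2.105e-14·(8.54302e-10)^3.0000 = 2.105e-14·6.23497e-28 ≈ 1.312e-41.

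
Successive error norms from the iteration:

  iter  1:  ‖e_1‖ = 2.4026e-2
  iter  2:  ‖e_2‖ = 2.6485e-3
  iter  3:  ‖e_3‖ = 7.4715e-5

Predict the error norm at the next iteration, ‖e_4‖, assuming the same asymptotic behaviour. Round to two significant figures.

2.3e-7

First estimate the order: p ≈ ln(‖e_3‖/‖e_2‖) / ln(‖e_2‖/‖e_1‖) = ln(7.4715e-5/2.6485e-3)/ln(2.6485e-3/2.4026e-2) = ln(0.0282103)/ln(0.110235) ≈ 1.6181.
Then ‖e_4‖ ≈ ‖e_3‖·(‖e_3‖/‖e_2‖)^p = 7.4715e-5·(0.0282103)^1.6181 = 7.4715e-5·0.00310889 ≈ 2.323e-07.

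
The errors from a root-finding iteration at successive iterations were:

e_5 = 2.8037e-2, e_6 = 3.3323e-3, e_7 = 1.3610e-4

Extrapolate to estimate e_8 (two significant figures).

First estimate the order: p ≈ ln(e_7/e_6) / ln(e_6/e_5) = ln(1.3610e-4/3.3323e-3)/ln(3.3323e-3/2.8037e-2) = ln(0.0408427)/ln(0.118854) ≈ 1.5015.
Then e_8 ≈ e_7·(e_7/e_6)^p = 1.3610e-4·(0.0408427)^1.5015 = 1.3610e-4·0.00821464 ≈ 1.118e-06.

1.1e-6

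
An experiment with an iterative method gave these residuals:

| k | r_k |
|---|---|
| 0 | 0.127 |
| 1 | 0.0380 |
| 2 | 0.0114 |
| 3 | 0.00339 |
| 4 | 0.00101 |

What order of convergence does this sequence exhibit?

1

Consecutive ratios: r_4/r_3 = 0.00101/0.00339 = 0.297935, r_3/r_2 = 0.00339/0.0114 = 0.297368.
p ≈ ln(0.297935)/ln(0.297368) = -1.2109/-1.2128 ≈ 1.00.
So the convergence is linear (order 1).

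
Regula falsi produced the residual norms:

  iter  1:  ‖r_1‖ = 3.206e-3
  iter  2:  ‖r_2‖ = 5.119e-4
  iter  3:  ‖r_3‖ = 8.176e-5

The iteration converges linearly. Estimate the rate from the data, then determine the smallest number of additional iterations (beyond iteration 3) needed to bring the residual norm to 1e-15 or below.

14

Rate ρ ≈ ‖r_3‖/‖r_2‖ = 8.176e-5/5.119e-4 = 0.1597.
After j more steps, ‖r_{3+j}‖ ≈ 8.176e-5·ρ^j; need ρ^j ≤ 1e-15/8.176e-5 = 1.22309e-11.
j ≥ ln(1.22309e-11)/ln(0.1597) = -25.1271/-1.83446 = 13.697.
So 14 more iterations are needed.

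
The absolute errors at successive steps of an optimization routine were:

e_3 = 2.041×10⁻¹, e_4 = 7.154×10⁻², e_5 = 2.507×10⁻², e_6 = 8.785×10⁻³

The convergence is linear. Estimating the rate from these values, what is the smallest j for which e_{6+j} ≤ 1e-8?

Rate ρ ≈ e_6/e_5 = 8.785×10⁻³/2.507×10⁻² = 0.3504.
After j more steps, e_{6+j} ≈ 8.785×10⁻³·ρ^j; need ρ^j ≤ 1e-8/8.785×10⁻³ = 1.1383e-06.
j ≥ ln(1.1383e-06)/ln(0.3504) = -13.6860/-1.04868 = 13.051.
So 14 more iterations are needed.

14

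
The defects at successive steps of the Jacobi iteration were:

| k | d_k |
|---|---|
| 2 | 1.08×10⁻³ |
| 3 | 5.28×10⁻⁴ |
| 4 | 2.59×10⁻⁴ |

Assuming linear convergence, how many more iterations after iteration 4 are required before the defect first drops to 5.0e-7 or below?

Rate ρ ≈ d_4/d_3 = 2.59×10⁻⁴/5.28×10⁻⁴ = 0.4905.
After j more steps, d_{4+j} ≈ 2.59×10⁻⁴·ρ^j; need ρ^j ≤ 5.0e-7/2.59×10⁻⁴ = 0.0019305.
j ≥ ln(0.0019305)/ln(0.4905) = -6.2500/-0.71233 = 8.774.
So 9 more iterations are needed.

9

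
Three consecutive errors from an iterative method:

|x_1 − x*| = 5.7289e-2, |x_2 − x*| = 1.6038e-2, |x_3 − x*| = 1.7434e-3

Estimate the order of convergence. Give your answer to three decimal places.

1.743

p ≈ ln(|x_3 − x*|/|x_2 − x*|) / ln(|x_2 − x*|/|x_1 − x*|)
  = ln(1.7434e-3/1.6038e-2) / ln(1.6038e-2/5.7289e-2)
  = ln(0.108704) / ln(0.279949)
  = -2.219127 / -1.273148 ≈ 1.743024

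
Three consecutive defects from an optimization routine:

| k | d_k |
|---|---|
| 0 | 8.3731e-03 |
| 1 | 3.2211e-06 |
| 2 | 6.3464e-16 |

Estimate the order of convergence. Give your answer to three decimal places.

2.842

p ≈ ln(d_2/d_1) / ln(d_1/d_0)
  = ln(6.3464e-16/3.2211e-06) / ln(3.2211e-06/8.3731e-03)
  = ln(1.97026e-10) / ln(0.000384696)
  = -22.347685 / -7.863057 ≈ 2.842112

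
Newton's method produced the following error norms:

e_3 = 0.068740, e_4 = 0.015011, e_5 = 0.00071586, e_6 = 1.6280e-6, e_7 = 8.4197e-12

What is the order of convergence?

Consecutive ratios: e_7/e_6 = 8.4197e-12/1.6280e-6 = 5.17181e-06, e_6/e_5 = 1.6280e-6/0.00071586 = 0.00227419.
p ≈ ln(5.17181e-06)/ln(0.00227419) = -12.1723/-6.0861 ≈ 2.00.
So the convergence is quadratic (order 2).

2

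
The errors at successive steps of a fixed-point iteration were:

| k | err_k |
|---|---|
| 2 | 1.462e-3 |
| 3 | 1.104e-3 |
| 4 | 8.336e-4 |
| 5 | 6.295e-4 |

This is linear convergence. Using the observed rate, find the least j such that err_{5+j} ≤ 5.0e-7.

26

Rate ρ ≈ err_5/err_4 = 6.295e-4/8.336e-4 = 0.7552.
After j more steps, err_{5+j} ≈ 6.295e-4·ρ^j; need ρ^j ≤ 5.0e-7/6.295e-4 = 0.000794281.
j ≥ ln(0.000794281)/ln(0.7552) = -7.1381/-0.28077 = 25.423.
So 26 more iterations are needed.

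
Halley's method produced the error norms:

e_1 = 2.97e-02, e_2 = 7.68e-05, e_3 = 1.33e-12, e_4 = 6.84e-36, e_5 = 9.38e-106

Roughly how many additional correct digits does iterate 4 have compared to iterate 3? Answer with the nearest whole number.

Digits gained ≈ log₁₀(e_3/e_4) = log₁₀(1.33e-12/6.84e-36) = log₁₀(1.94444e+23) ≈ 23.289.

23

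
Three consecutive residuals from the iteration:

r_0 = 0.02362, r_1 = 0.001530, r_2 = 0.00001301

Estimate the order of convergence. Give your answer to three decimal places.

p ≈ ln(r_2/r_1) / ln(r_1/r_0)
  = ln(0.00001301/0.001530) / ln(0.001530/0.02362)
  = ln(0.00850327) / ln(0.0647756)
  = -4.767304 / -2.736826 ≈ 1.741910

1.742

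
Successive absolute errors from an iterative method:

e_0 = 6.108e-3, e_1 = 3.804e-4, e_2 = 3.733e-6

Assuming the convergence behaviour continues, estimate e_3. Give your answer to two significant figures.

1.7e-9

First estimate the order: p ≈ ln(e_2/e_1) / ln(e_1/e_0) = ln(3.733e-6/3.804e-4)/ln(3.804e-4/6.108e-3) = ln(0.00981335)/ln(0.062279) ≈ 1.6656.
Then e_3 ≈ e_2·(e_2/e_1)^p = 3.733e-6·(0.00981335)^1.6656 = 3.733e-6·0.000452034 ≈ 1.687e-09.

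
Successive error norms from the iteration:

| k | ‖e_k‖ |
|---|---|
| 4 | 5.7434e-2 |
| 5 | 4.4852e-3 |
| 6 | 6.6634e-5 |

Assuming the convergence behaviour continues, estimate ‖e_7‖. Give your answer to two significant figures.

First estimate the order: p ≈ ln(‖e_6‖/‖e_5‖) / ln(‖e_5‖/‖e_4‖) = ln(6.6634e-5/4.4852e-3)/ln(4.4852e-3/5.7434e-2) = ln(0.0148564)/ln(0.0780931) ≈ 1.6508.
Then ‖e_7‖ ≈ ‖e_6‖·(‖e_6‖/‖e_5‖)^p = 6.6634e-5·(0.0148564)^1.6508 = 6.6634e-5·0.000959831 ≈ 6.396e-08.

6.4e-8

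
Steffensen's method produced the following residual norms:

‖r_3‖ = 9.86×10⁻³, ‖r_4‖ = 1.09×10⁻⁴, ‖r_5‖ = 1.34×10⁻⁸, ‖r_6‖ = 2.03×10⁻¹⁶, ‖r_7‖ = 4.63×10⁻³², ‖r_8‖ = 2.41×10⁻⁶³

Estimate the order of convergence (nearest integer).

Consecutive ratios: ‖r_8‖/‖r_7‖ = 2.41×10⁻⁶³/4.63×10⁻³² = 5.20518e-32, ‖r_7‖/‖r_6‖ = 4.63×10⁻³²/2.03×10⁻¹⁶ = 2.28079e-16.
p ≈ ln(5.20518e-32)/ln(2.28079e-16) = -72.0331/-36.0168 ≈ 2.00.
So the convergence is quadratic (order 2).

2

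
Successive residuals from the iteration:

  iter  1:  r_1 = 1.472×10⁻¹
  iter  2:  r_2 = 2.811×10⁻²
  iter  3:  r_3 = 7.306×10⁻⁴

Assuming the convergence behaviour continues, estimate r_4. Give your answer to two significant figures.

2.3e-7

First estimate the order: p ≈ ln(r_3/r_2) / ln(r_2/r_1) = ln(7.306×10⁻⁴/2.811×10⁻²)/ln(2.811×10⁻²/1.472×10⁻¹) = ln(0.0259908)/ln(0.190965) ≈ 2.2046.
Then r_4 ≈ r_3·(r_3/r_2)^p = 7.306×10⁻⁴·(0.0259908)^2.2046 = 7.306×10⁻⁴·0.000320119 ≈ 2.339e-07.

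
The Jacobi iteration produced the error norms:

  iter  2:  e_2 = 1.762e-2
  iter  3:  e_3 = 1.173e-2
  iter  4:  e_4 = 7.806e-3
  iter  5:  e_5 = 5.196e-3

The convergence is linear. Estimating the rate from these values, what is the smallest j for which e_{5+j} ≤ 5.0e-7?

23

Rate ρ ≈ e_5/e_4 = 5.196e-3/7.806e-3 = 0.6656.
After j more steps, e_{5+j} ≈ 5.196e-3·ρ^j; need ρ^j ≤ 5.0e-7/5.196e-3 = 9.62279e-05.
j ≥ ln(9.62279e-05)/ln(0.6656) = -9.2488/-0.40707 = 22.720.
So 23 more iterations are needed.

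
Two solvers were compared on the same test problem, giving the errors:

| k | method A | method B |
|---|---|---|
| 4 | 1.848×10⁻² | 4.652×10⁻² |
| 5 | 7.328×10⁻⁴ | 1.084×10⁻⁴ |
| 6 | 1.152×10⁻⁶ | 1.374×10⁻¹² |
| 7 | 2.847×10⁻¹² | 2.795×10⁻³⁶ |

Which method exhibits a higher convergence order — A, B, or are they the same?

Method A: p ≈ ln(2.847×10⁻¹²/1.152×10⁻⁶)/ln(1.152×10⁻⁶/7.328×10⁻⁴) ≈ 2.00.
Method B: p ≈ ln(2.795×10⁻³⁶/1.374×10⁻¹²)/ln(1.374×10⁻¹²/1.084×10⁻⁴) ≈ 3.00.
Method B has the higher order (≈3.0 vs ≈2.0).

B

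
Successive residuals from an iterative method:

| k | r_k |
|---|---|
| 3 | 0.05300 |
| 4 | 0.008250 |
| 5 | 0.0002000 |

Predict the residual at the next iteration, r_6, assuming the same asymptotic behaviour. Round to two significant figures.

First estimate the order: p ≈ ln(r_5/r_4) / ln(r_4/r_3) = ln(0.0002000/0.008250)/ln(0.008250/0.05300) = ln(0.0242424)/ln(0.15566) ≈ 1.9997.
Then r_6 ≈ r_5·(r_5/r_4)^p = 0.0002000·(0.0242424)^1.9997 = 0.0002000·0.00058835 ≈ 1.177e-07.

1.2e-7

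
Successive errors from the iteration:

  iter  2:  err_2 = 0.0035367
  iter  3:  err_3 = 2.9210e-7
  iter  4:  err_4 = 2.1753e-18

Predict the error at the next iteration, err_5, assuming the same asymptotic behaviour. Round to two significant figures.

1.0e-48

First estimate the order: p ≈ ln(err_4/err_3) / ln(err_3/err_2) = ln(2.1753e-18/2.9210e-7)/ln(2.9210e-7/0.0035367) = ln(7.44711e-12)/ln(8.25911e-05) ≈ 2.7254.
Then err_5 ≈ err_4·(err_4/err_3)^p = 2.1753e-18·(7.44711e-12)^2.7254 = 2.1753e-18·4.69586e-31 ≈ 1.021e-48.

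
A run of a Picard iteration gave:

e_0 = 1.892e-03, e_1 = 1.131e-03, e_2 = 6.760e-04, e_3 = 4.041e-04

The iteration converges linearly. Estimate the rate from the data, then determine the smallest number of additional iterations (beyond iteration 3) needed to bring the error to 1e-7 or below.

17

Rate ρ ≈ e_3/e_2 = 4.041e-04/6.760e-04 = 0.5978.
After j more steps, e_{3+j} ≈ 4.041e-04·ρ^j; need ρ^j ≤ 1e-7/4.041e-04 = 0.000247463.
j ≥ ln(0.000247463)/ln(0.5978) = -8.3042/-0.51450 = 16.140.
So 17 more iterations are needed.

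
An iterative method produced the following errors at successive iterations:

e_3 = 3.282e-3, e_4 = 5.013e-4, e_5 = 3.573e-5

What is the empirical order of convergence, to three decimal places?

p ≈ ln(e_5/e_4) / ln(e_4/e_3)
  = ln(3.573e-5/5.013e-4) / ln(5.013e-4/3.282e-3)
  = ln(0.0712747) / ln(0.152742)
  = -2.641214 / -1.879005 ≈ 1.405645

1.406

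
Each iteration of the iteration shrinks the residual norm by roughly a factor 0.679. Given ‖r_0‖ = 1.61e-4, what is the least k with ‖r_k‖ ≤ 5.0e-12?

After k steps, ‖r_k‖ ≈ 1.61e-4·0.679^k.
Need 0.679^k ≤ 5.0e-12/1.61e-4 = 3.10559e-08.
k ≥ ln(3.10559e-08)/ln(0.679) = -17.2875/-0.38713 = 44.656.
Smallest integer k = 45.

45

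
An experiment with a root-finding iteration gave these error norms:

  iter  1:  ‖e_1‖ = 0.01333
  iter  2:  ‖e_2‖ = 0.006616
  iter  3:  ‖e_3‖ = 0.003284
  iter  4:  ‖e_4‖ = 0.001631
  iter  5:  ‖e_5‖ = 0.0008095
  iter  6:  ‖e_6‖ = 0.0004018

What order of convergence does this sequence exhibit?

Consecutive ratios: ‖e_6‖/‖e_5‖ = 0.0004018/0.0008095 = 0.496356, ‖e_5‖/‖e_4‖ = 0.0008095/0.001631 = 0.496321.
p ≈ ln(0.496356)/ln(0.496321) = -0.7005/-0.7005 ≈ 1.00.
So the convergence is linear (order 1).

1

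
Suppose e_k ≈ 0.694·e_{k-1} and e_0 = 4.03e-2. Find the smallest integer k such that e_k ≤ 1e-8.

After k steps, e_k ≈ 4.03e-2·0.694^k.
Need 0.694^k ≤ 1e-8/4.03e-2 = 2.48139e-07.
k ≥ ln(2.48139e-07)/ln(0.694) = -15.2093/-0.36528 = 41.637.
Smallest integer k = 42.

42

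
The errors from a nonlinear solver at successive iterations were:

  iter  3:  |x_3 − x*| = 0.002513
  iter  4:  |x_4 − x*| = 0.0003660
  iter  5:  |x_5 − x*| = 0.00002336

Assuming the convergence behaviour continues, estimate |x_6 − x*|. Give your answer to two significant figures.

First estimate the order: p ≈ ln(|x_5 − x*|/|x_4 − x*|) / ln(|x_4 − x*|/|x_3 − x*|) = ln(0.00002336/0.0003660)/ln(0.0003660/0.002513) = ln(0.0638251)/ln(0.145643) ≈ 1.4282.
Then |x_6 − x*| ≈ |x_5 − x*|·(|x_5 − x*|/|x_4 − x*|)^p = 0.00002336·(0.0638251)^1.4282 = 0.00002336·0.0196467 ≈ 4.589e-07.

4.6e-7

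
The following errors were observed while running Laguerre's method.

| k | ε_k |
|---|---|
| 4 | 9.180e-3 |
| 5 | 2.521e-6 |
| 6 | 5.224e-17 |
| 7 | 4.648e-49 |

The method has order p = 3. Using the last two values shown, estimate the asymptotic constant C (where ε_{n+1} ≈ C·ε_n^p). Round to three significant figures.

3.26

C ≈ ε_7 / ε_6^3
  = 4.648e-49 / (5.224e-17)^3
  = 4.648e-49 / 1.42564e-49 ≈ 3.2603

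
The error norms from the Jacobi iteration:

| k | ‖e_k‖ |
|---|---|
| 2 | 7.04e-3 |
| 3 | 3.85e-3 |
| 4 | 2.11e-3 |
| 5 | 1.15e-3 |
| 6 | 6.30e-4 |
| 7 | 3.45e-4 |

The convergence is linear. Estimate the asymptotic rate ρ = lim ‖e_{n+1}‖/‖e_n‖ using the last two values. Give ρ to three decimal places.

0.548

ρ ≈ ‖e_7‖/‖e_6‖ = 3.45e-4/6.30e-4 = 0.54762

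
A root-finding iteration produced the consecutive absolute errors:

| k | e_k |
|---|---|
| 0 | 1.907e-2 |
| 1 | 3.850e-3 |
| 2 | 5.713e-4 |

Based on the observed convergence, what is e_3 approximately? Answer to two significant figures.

5.9e-5

First estimate the order: p ≈ ln(e_2/e_1) / ln(e_1/e_0) = ln(5.713e-4/3.850e-3)/ln(3.850e-3/1.907e-2) = ln(0.14839)/ln(0.201888) ≈ 1.1924.
Then e_3 ≈ e_2·(e_2/e_1)^p = 5.713e-4·(0.14839)^1.1924 = 5.713e-4·0.102798 ≈ 5.873e-05.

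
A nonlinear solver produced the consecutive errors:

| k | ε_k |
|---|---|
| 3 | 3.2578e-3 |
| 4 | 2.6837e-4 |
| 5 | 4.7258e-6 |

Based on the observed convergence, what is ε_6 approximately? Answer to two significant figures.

6.9e-9

First estimate the order: p ≈ ln(ε_5/ε_4) / ln(ε_4/ε_3) = ln(4.7258e-6/2.6837e-4)/ln(2.6837e-4/3.2578e-3) = ln(0.0176093)/ln(0.0823777) ≈ 1.6180.
Then ε_6 ≈ ε_5·(ε_5/ε_4)^p = 4.7258e-6·(0.0176093)^1.6180 = 4.7258e-6·0.00145081 ≈ 6.856e-09.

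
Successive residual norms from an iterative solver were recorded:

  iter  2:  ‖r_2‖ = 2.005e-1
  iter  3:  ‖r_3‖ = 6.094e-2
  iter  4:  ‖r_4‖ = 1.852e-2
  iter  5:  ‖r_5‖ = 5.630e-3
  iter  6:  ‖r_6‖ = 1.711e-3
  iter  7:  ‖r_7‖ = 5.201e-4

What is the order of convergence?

1

Consecutive ratios: ‖r_7‖/‖r_6‖ = 5.201e-4/1.711e-3 = 0.303974, ‖r_6‖/‖r_5‖ = 1.711e-3/5.630e-3 = 0.303908.
p ≈ ln(0.303974)/ln(0.303908) = -1.1908/-1.1910 ≈ 1.00.
So the convergence is linear (order 1).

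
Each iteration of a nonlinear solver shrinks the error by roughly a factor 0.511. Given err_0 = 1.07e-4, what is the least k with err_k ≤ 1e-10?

After k steps, err_k ≈ 1.07e-4·0.511^k.
Need 0.511^k ≤ 1e-10/1.07e-4 = 9.34579e-07.
k ≥ ln(9.34579e-07)/ln(0.511) = -13.8832/-0.67139 = 20.678.
Smallest integer k = 21.

21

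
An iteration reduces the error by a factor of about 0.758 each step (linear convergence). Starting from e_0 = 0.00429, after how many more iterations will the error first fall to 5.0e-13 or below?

83

After k steps, e_k ≈ 0.00429·0.758^k.
Need 0.758^k ≤ 5.0e-13/0.00429 = 1.1655e-10.
k ≥ ln(1.1655e-10)/ln(0.758) = -22.8727/-0.27707 = 82.552.
Smallest integer k = 83.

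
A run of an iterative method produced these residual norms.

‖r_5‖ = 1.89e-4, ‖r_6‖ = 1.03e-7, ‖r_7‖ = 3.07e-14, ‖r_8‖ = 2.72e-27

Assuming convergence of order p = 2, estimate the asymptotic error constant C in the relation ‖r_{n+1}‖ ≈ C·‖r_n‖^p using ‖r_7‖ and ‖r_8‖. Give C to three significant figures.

2.89

C ≈ ‖r_8‖ / ‖r_7‖^2
  = 2.72e-27 / (3.07e-14)^2
  = 2.72e-27 / 9.4249e-28 ≈ 2.886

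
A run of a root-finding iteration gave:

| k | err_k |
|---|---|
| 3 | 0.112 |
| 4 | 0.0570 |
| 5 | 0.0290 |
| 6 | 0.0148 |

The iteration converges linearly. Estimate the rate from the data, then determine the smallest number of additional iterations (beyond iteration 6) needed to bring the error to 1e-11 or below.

Rate ρ ≈ err_6/err_5 = 0.0148/0.0290 = 0.5103.
After j more steps, err_{6+j} ≈ 0.0148·ρ^j; need ρ^j ≤ 1e-11/0.0148 = 6.75676e-10.
j ≥ ln(6.75676e-10)/ln(0.5103) = -21.1153/-0.67276 = 31.386.
So 32 more iterations are needed.

32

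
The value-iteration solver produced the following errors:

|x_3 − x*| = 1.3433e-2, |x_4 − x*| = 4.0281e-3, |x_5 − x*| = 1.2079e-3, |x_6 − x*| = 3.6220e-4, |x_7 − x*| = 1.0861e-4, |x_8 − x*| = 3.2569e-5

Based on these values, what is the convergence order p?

Consecutive ratios: |x_8 − x*|/|x_7 − x*| = 3.2569e-5/1.0861e-4 = 0.299871, |x_7 − x*|/|x_6 − x*| = 1.0861e-4/3.6220e-4 = 0.299862.
p ≈ ln(0.299871)/ln(0.299862) = -1.2044/-1.2044 ≈ 1.00.
So the convergence is linear (order 1).

1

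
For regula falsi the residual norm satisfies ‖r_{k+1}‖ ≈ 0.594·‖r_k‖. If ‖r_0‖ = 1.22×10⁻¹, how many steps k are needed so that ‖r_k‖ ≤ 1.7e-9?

After k steps, ‖r_k‖ ≈ 1.22×10⁻¹·0.594^k.
Need 0.594^k ≤ 1.7e-9/1.22×10⁻¹ = 1.39344e-08.
k ≥ ln(1.39344e-08)/ln(0.594) = -18.0889/-0.52088 = 34.728.
Smallest integer k = 35.

35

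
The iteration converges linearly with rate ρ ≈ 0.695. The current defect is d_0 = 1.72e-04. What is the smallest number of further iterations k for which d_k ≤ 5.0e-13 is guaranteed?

55

After k steps, d_k ≈ 1.72e-04·0.695^k.
Need 0.695^k ≤ 5.0e-13/1.72e-04 = 2.90698e-09.
k ≥ ln(2.90698e-09)/ln(0.695) = -19.6562/-0.36384 = 54.024.
Smallest integer k = 55.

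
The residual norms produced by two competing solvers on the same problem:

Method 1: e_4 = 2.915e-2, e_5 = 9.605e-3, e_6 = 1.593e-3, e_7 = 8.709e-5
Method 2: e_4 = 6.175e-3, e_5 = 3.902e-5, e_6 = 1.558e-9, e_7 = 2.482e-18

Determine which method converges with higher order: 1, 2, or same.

Method 1: p ≈ ln(8.709e-5/1.593e-3)/ln(1.593e-3/9.605e-3) ≈ 1.62.
Method 2: p ≈ ln(2.482e-18/1.558e-9)/ln(1.558e-9/3.902e-5) ≈ 2.00.
Method 2 has the higher order (≈2.0 vs ≈1.6).

2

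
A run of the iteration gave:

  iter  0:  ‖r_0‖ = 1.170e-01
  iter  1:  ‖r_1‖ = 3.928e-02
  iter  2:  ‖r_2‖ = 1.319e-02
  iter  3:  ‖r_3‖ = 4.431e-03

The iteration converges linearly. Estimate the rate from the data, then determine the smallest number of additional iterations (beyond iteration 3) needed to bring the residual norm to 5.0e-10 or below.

Rate ρ ≈ ‖r_3‖/‖r_2‖ = 4.431e-03/1.319e-02 = 0.3359.
After j more steps, ‖r_{3+j}‖ ≈ 4.431e-03·ρ^j; need ρ^j ≤ 5.0e-10/4.431e-03 = 1.12841e-07.
j ≥ ln(1.12841e-07)/ln(0.3359) = -15.9973/-1.09094 = 14.664.
So 15 more iterations are needed.

15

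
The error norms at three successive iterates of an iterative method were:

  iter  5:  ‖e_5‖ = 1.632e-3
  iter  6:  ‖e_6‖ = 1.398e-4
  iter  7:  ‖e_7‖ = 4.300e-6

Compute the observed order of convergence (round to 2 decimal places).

p ≈ ln(‖e_7‖/‖e_6‖) / ln(‖e_6‖/‖e_5‖)
  = ln(4.300e-6/1.398e-4) / ln(1.398e-4/1.632e-3)
  = ln(0.0307582) / ln(0.0856618)
  = -3.48160 / -2.45735 ≈ 1.41681

1.42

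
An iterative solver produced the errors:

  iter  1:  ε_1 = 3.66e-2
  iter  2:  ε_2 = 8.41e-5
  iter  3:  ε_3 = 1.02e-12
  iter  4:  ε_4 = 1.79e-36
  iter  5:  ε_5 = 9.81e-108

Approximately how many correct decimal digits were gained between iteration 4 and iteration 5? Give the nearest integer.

Digits gained ≈ log₁₀(ε_4/ε_5) = log₁₀(1.79e-36/9.81e-108) = log₁₀(1.82467e+71) ≈ 71.261.

71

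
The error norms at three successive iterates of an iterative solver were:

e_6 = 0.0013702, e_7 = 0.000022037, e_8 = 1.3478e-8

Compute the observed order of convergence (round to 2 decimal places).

p ≈ ln(e_8/e_7) / ln(e_7/e_6)
  = ln(1.3478e-8/0.000022037) / ln(0.000022037/0.0013702)
  = ln(0.000611608) / ln(0.0160831)
  = -7.39942 / -4.12999 ≈ 1.79163

1.79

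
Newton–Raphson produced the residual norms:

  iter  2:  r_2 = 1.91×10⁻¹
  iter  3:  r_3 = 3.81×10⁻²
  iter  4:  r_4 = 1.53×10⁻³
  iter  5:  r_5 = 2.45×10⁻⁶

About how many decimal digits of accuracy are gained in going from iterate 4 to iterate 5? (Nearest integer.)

Digits gained ≈ log₁₀(r_4/r_5) = log₁₀(1.53×10⁻³/2.45×10⁻⁶) = log₁₀(624.49) ≈ 2.796.

3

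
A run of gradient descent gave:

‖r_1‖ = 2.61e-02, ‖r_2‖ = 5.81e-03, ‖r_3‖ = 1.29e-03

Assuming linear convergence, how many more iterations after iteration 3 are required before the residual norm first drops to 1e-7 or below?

Rate ρ ≈ ‖r_3‖/‖r_2‖ = 1.29e-03/5.81e-03 = 0.2220.
After j more steps, ‖r_{3+j}‖ ≈ 1.29e-03·ρ^j; need ρ^j ≤ 1e-7/1.29e-03 = 7.75194e-05.
j ≥ ln(7.75194e-05)/ln(0.2220) = -9.4650/-1.50508 = 6.289.
So 7 more iterations are needed.

7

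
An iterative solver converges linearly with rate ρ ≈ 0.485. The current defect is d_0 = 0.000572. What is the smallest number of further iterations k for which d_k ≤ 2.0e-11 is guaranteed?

24

After k steps, d_k ≈ 0.000572·0.485^k.
Need 0.485^k ≤ 2.0e-11/0.000572 = 3.4965e-08.
k ≥ ln(3.4965e-08)/ln(0.485) = -17.1689/-0.72361 = 23.727.
Smallest integer k = 24.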